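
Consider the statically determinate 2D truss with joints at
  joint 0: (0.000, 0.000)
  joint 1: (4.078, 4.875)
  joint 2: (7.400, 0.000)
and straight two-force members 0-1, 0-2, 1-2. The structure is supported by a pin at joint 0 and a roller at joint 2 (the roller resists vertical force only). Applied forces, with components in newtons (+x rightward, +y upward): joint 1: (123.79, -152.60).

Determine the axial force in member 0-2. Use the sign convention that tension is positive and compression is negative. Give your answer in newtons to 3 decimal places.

N=3 nodes, M=3 members, R=3 reactions → 2N=6, M+R=6
member 0 (0-1): L=6.3558, (cx,cy)=(0.6416,0.7670)
member 1 (0-2): L=7.4000, (cx,cy)=(1.0000,0.0000)
member 2 (1-2): L=5.8993, (cx,cy)=(0.5631,-0.8264)
solve A·x = −loads:
  F[0-1] = +17.0084 N (tension)
  F[0-2] = +112.8770 N (tension)
  F[1-2] = -200.4489 N (compression)
  Rx@0 = -123.7900 N
  Ry@0 = -13.0458 N
  Ry@2 = +165.6458 N

112.877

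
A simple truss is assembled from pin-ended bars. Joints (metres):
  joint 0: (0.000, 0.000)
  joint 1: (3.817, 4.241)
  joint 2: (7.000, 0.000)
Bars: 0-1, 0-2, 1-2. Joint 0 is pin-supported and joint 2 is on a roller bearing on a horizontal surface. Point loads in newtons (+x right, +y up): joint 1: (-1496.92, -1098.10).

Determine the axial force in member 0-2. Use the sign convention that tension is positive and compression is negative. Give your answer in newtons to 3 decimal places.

-231.270

N=3 nodes, M=3 members, R=3 reactions → 2N=6, M+R=6
member 0 (0-1): L=5.7057, (cx,cy)=(0.6690,0.7433)
member 1 (0-2): L=7.0000, (cx,cy)=(1.0000,0.0000)
member 2 (1-2): L=5.3026, (cx,cy)=(0.6003,-0.7998)
solve A·x = −loads:
  F[0-1] = -1891.9265 N (compression)
  F[0-2] = -231.2696 N (compression)
  F[1-2] = +385.2749 N (tension)
  Rx@0 = +1496.9200 N
  Ry@0 = +1406.2414 N
  Ry@2 = -308.1414 N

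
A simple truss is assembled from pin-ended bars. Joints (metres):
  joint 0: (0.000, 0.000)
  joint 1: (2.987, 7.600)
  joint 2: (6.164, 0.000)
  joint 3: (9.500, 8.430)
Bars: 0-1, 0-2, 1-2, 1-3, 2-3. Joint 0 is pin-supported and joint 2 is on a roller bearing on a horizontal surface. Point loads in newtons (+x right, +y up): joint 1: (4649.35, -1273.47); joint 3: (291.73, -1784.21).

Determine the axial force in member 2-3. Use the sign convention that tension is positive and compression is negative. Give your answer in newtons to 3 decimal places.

N=4 nodes, M=5 members, R=3 reactions → 2N=8, M+R=8
member 0 (0-1): L=8.1659, (cx,cy)=(0.3658,0.9307)
member 1 (0-2): L=6.1640, (cx,cy)=(1.0000,0.0000)
member 2 (1-2): L=8.2373, (cx,cy)=(0.3857,-0.9226)
member 3 (1-3): L=6.5657, (cx,cy)=(0.9920,0.1264)
member 4 (2-3): L=9.0661, (cx,cy)=(0.3680,0.9298)
solve A·x = −loads:
  F[0-1] = +6920.3220 N (tension)
  F[0-2] = +2409.7040 N (tension)
  F[1-2] = -8215.9499 N (compression)
  F[1-3] = +1059.2847 N (tension)
  F[2-3] = -2062.8498 N (compression)
  Rx@0 = -4941.0800 N
  Ry@0 = -6440.7291 N
  Ry@2 = +9498.4091 N

-2062.850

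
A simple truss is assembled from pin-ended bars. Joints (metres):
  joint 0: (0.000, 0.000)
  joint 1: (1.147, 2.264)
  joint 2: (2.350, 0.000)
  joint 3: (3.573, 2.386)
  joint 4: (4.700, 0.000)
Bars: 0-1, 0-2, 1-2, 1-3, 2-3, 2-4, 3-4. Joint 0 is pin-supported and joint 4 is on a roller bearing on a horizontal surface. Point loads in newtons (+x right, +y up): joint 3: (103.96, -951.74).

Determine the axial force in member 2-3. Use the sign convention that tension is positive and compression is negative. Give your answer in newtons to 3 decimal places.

N=5 nodes, M=7 members, R=3 reactions → 2N=10, M+R=10
member 0 (0-1): L=2.5380, (cx,cy)=(0.4519,0.8921)
member 1 (0-2): L=2.3500, (cx,cy)=(1.0000,0.0000)
member 2 (1-2): L=2.5638, (cx,cy)=(0.4692,-0.8831)
member 3 (1-3): L=2.4291, (cx,cy)=(0.9987,0.0502)
member 4 (2-3): L=2.6812, (cx,cy)=(0.4561,0.8899)
member 5 (2-4): L=2.3500, (cx,cy)=(1.0000,0.0000)
member 6 (3-4): L=2.6388, (cx,cy)=(0.4271,-0.9042)
solve A·x = −loads:
  F[0-1] = -196.6691 N (compression)
  F[0-2] = +192.8418 N (tension)
  F[1-2] = +188.5677 N (tension)
  F[1-3] = -177.5877 N (compression)
  F[2-3] = -187.1201 N (compression)
  F[2-4] = +366.6770 N (tension)
  F[3-4] = -858.5427 N (compression)
  Rx@0 = -103.9600 N
  Ry@0 = +175.4388 N
  Ry@4 = +776.3012 N

-187.120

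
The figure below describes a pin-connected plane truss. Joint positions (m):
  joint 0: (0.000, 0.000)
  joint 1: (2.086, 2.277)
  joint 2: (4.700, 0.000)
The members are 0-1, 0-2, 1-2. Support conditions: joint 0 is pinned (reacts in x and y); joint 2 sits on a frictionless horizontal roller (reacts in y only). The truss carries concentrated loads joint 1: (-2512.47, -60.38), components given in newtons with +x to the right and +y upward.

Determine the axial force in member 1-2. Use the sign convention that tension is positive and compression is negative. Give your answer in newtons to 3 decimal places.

1812.366

N=3 nodes, M=3 members, R=3 reactions → 2N=6, M+R=6
member 0 (0-1): L=3.0881, (cx,cy)=(0.6755,0.7374)
member 1 (0-2): L=4.7000, (cx,cy)=(1.0000,0.0000)
member 2 (1-2): L=3.4667, (cx,cy)=(0.7540,-0.6568)
solve A·x = −loads:
  F[0-1] = -1696.3224 N (compression)
  F[0-2] = -1366.5963 N (compression)
  F[1-2] = +1812.3655 N (tension)
  Rx@0 = +2512.4700 N
  Ry@0 = +1250.7931 N
  Ry@2 = -1190.4131 N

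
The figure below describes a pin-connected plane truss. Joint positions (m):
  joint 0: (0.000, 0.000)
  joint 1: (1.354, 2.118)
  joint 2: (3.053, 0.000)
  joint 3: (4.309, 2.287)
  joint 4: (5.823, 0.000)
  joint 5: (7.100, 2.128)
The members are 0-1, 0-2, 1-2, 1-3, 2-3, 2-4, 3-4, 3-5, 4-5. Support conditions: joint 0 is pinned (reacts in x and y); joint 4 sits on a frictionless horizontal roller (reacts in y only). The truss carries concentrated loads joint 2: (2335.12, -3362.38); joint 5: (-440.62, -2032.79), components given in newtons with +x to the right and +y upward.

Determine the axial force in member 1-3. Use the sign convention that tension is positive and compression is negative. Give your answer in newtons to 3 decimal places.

-1814.928

N=6 nodes, M=9 members, R=3 reactions → 2N=12, M+R=12
member 0 (0-1): L=2.5138, (cx,cy)=(0.5386,0.8425)
member 1 (0-2): L=3.0530, (cx,cy)=(1.0000,0.0000)
member 2 (1-2): L=2.7152, (cx,cy)=(0.6257,-0.7800)
member 3 (1-3): L=2.9598, (cx,cy)=(0.9984,0.0571)
member 4 (2-3): L=2.6092, (cx,cy)=(0.4814,0.8765)
member 5 (2-4): L=2.7700, (cx,cy)=(1.0000,0.0000)
member 6 (3-4): L=2.7427, (cx,cy)=(0.5520,-0.8338)
member 7 (3-5): L=2.7955, (cx,cy)=(0.9984,-0.0569)
member 8 (4-5): L=2.4818, (cx,cy)=(0.5146,0.8575)
solve A·x = −loads:
  F[0-1] = -1560.4023 N (compression)
  F[0-2] = +2734.9712 N (tension)
  F[1-2] = +1552.5861 N (tension)
  F[1-3] = -1814.9279 N (compression)
  F[2-3] = +2454.3764 N (tension)
  F[2-4] = +189.8733 N (tension)
  F[3-4] = -2507.1866 N (compression)
  F[3-5] = +754.7076 N (tension)
  F[4-5] = -2320.6574 N (compression)
  Rx@0 = -1894.5000 N
  Ry@0 = +1314.7105 N
  Ry@4 = +4080.4595 N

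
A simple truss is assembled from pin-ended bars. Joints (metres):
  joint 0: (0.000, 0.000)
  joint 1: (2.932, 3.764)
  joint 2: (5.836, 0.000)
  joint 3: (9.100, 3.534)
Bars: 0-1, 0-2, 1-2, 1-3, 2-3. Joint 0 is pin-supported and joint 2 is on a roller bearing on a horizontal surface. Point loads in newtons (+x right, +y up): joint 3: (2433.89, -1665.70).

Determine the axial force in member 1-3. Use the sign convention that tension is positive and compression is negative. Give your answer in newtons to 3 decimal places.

3842.745

N=4 nodes, M=5 members, R=3 reactions → 2N=8, M+R=8
member 0 (0-1): L=4.7712, (cx,cy)=(0.6145,0.7889)
member 1 (0-2): L=5.8360, (cx,cy)=(1.0000,0.0000)
member 2 (1-2): L=4.7540, (cx,cy)=(0.6108,-0.7917)
member 3 (1-3): L=6.1723, (cx,cy)=(0.9993,-0.0373)
member 4 (2-3): L=4.8107, (cx,cy)=(0.6785,0.7346)
solve A·x = −loads:
  F[0-1] = +3049.1181 N (tension)
  F[0-2] = +560.1434 N (tension)
  F[1-2] = -3219.0122 N (compression)
  F[1-3] = +3842.7448 N (tension)
  F[2-3] = -2072.5311 N (compression)
  Rx@0 = -2433.8900 N
  Ry@0 = -2405.4510 N
  Ry@2 = +4071.1510 N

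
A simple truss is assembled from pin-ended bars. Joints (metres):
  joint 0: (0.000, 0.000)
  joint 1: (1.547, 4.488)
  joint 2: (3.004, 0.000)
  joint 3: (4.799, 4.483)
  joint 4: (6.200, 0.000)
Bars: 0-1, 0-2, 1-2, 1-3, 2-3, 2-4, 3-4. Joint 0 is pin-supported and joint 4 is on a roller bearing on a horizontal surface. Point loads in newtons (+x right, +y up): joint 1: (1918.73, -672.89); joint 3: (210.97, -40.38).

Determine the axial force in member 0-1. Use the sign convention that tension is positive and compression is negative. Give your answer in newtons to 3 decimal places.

N=5 nodes, M=7 members, R=3 reactions → 2N=10, M+R=10
member 0 (0-1): L=4.7471, (cx,cy)=(0.3259,0.9454)
member 1 (0-2): L=3.0040, (cx,cy)=(1.0000,0.0000)
member 2 (1-2): L=4.7186, (cx,cy)=(0.3088,-0.9511)
member 3 (1-3): L=3.2520, (cx,cy)=(1.0000,-0.0015)
member 4 (2-3): L=4.8290, (cx,cy)=(0.3717,0.9283)
member 5 (2-4): L=3.1960, (cx,cy)=(1.0000,0.0000)
member 6 (3-4): L=4.6968, (cx,cy)=(0.2983,-0.9545)
solve A·x = −loads:
  F[0-1] = +1086.6598 N (tension)
  F[0-2] = +1775.5789 N (tension)
  F[1-2] = -1785.9450 N (compression)
  F[1-3] = -1013.1472 N (compression)
  F[2-3] = +1829.7797 N (tension)
  F[2-4] = +543.9650 N (tension)
  F[3-4] = -1823.6287 N (compression)
  Rx@0 = -2129.7000 N
  Ry@0 = -1027.3402 N
  Ry@4 = +1740.6102 N

1086.660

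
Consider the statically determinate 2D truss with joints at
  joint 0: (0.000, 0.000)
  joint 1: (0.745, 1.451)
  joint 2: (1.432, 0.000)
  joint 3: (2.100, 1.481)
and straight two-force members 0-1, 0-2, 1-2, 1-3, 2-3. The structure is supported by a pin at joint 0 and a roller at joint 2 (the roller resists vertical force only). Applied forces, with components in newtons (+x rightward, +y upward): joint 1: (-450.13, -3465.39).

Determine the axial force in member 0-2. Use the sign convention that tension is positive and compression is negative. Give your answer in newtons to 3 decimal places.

637.651

N=4 nodes, M=5 members, R=3 reactions → 2N=8, M+R=8
member 0 (0-1): L=1.6311, (cx,cy)=(0.4568,0.8896)
member 1 (0-2): L=1.4320, (cx,cy)=(1.0000,0.0000)
member 2 (1-2): L=1.6054, (cx,cy)=(0.4279,-0.9038)
member 3 (1-3): L=1.3553, (cx,cy)=(0.9998,0.0221)
member 4 (2-3): L=1.6247, (cx,cy)=(0.4112,0.9116)
solve A·x = −loads:
  F[0-1] = -2381.5567 N (compression)
  F[0-2] = +637.6513 N (tension)
  F[1-2] = -1490.0983 N (compression)
  F[1-3] = +0.0000 N (tension)
  F[2-3] = +0.0000 N (tension)
  Rx@0 = +450.1300 N
  Ry@0 = +2118.6184 N
  Ry@2 = +1346.7716 N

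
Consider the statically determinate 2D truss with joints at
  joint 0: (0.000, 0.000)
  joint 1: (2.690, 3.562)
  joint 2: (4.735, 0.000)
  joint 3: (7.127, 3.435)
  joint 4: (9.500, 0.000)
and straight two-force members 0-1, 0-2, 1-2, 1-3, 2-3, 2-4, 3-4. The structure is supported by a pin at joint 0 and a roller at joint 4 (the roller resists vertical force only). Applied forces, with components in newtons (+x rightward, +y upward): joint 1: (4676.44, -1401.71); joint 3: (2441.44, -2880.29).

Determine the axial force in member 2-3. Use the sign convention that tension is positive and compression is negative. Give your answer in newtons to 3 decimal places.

N=5 nodes, M=7 members, R=3 reactions → 2N=10, M+R=10
member 0 (0-1): L=4.4636, (cx,cy)=(0.6026,0.7980)
member 1 (0-2): L=4.7350, (cx,cy)=(1.0000,0.0000)
member 2 (1-2): L=4.1073, (cx,cy)=(0.4979,-0.8672)
member 3 (1-3): L=4.4388, (cx,cy)=(0.9996,-0.0286)
member 4 (2-3): L=4.1858, (cx,cy)=(0.5715,0.8206)
member 5 (2-4): L=4.7650, (cx,cy)=(1.0000,0.0000)
member 6 (3-4): L=4.1750, (cx,cy)=(0.5684,-0.8228)
solve A·x = −loads:
  F[0-1] = +1142.7497 N (tension)
  F[0-2] = +6429.2028 N (tension)
  F[1-2] = -2578.5757 N (compression)
  F[1-3] = -2705.0111 N (compression)
  F[2-3] = +2725.0174 N (tension)
  F[2-4] = +3588.1151 N (tension)
  F[3-4] = -6312.7956 N (compression)
  Rx@0 = -7117.8800 N
  Ry@0 = -911.9213 N
  Ry@4 = +5193.9213 N

2725.017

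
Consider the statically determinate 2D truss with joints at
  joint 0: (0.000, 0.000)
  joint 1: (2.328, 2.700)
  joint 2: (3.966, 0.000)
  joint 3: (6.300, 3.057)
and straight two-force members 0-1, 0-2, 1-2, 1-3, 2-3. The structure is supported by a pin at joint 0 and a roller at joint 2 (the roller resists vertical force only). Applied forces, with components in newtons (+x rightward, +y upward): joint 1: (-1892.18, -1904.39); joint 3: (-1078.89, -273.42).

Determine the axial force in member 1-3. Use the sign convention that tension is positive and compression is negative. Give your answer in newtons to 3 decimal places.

-938.011

N=4 nodes, M=5 members, R=3 reactions → 2N=8, M+R=8
member 0 (0-1): L=3.5651, (cx,cy)=(0.6530,0.7574)
member 1 (0-2): L=3.9660, (cx,cy)=(1.0000,0.0000)
member 2 (1-2): L=3.1580, (cx,cy)=(0.5187,-0.8550)
member 3 (1-3): L=3.9880, (cx,cy)=(0.9960,0.0895)
member 4 (2-3): L=3.8461, (cx,cy)=(0.6068,0.7948)
solve A·x = −loads:
  F[0-1] = -3625.0043 N (compression)
  F[0-2] = -603.9197 N (compression)
  F[1-2] = +885.4682 N (tension)
  F[1-3] = -938.0115 N (compression)
  F[2-3] = -238.3561 N (compression)
  Rx@0 = +2971.0700 N
  Ry@0 = +2745.4063 N
  Ry@2 = -567.5963 N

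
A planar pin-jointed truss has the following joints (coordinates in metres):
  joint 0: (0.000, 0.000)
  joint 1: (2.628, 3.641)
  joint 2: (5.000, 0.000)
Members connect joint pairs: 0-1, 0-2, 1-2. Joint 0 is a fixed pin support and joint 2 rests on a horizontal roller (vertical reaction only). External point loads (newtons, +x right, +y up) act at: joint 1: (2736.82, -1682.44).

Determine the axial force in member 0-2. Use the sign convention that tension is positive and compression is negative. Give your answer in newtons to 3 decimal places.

1874.436

N=3 nodes, M=3 members, R=3 reactions → 2N=6, M+R=6
member 0 (0-1): L=4.4904, (cx,cy)=(0.5853,0.8108)
member 1 (0-2): L=5.0000, (cx,cy)=(1.0000,0.0000)
member 2 (1-2): L=4.3455, (cx,cy)=(0.5459,-0.8379)
solve A·x = −loads:
  F[0-1] = +1473.5198 N (tension)
  F[0-2] = +1874.4356 N (tension)
  F[1-2] = -3433.9532 N (compression)
  Rx@0 = -2736.8200 N
  Ry@0 = -1194.8028 N
  Ry@2 = +2877.2428 N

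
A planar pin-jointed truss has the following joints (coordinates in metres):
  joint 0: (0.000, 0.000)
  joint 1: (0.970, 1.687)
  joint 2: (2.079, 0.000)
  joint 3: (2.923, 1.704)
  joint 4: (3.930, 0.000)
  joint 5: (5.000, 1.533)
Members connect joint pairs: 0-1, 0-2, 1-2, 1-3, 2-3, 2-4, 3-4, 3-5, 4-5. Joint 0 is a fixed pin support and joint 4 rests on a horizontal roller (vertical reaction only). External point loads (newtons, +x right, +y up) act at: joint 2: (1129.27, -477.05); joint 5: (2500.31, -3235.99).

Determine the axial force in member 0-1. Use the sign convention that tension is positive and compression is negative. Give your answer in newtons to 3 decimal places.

N=6 nodes, M=9 members, R=3 reactions → 2N=12, M+R=12
member 0 (0-1): L=1.9460, (cx,cy)=(0.4985,0.8669)
member 1 (0-2): L=2.0790, (cx,cy)=(1.0000,0.0000)
member 2 (1-2): L=2.0189, (cx,cy)=(0.5493,-0.8356)
member 3 (1-3): L=1.9531, (cx,cy)=(1.0000,0.0087)
member 4 (2-3): L=1.9016, (cx,cy)=(0.4438,0.8961)
member 5 (2-4): L=1.8510, (cx,cy)=(1.0000,0.0000)
member 6 (3-4): L=1.9793, (cx,cy)=(0.5088,-0.8609)
member 7 (3-5): L=2.0840, (cx,cy)=(0.9966,-0.0821)
member 8 (4-5): L=1.8695, (cx,cy)=(0.5723,0.8200)
solve A·x = −loads:
  F[0-1] = +1882.1642 N (tension)
  F[0-2] = +2691.3937 N (tension)
  F[1-2] = -1931.8319 N (compression)
  F[1-3] = +1999.4488 N (tension)
  F[2-3] = +2333.7889 N (tension)
  F[2-4] = -534.9030 N (compression)
  F[3-4] = -2879.7967 N (compression)
  F[3-5] = +4515.5746 N (tension)
  F[4-5] = -3494.4384 N (compression)
  Rx@0 = -3629.5800 N
  Ry@0 = -1631.6705 N
  Ry@4 = +5344.7105 N

1882.164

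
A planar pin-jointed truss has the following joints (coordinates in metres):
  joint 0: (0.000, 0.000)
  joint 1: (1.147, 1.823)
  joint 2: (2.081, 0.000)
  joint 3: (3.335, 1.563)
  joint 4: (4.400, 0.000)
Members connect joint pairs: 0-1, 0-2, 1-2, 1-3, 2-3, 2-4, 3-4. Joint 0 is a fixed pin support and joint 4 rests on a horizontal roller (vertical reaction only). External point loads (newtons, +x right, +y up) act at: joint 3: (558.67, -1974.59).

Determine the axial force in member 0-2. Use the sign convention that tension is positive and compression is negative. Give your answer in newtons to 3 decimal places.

734.518

N=5 nodes, M=7 members, R=3 reactions → 2N=10, M+R=10
member 0 (0-1): L=2.1538, (cx,cy)=(0.5325,0.8464)
member 1 (0-2): L=2.0810, (cx,cy)=(1.0000,0.0000)
member 2 (1-2): L=2.0483, (cx,cy)=(0.4560,-0.8900)
member 3 (1-3): L=2.2034, (cx,cy)=(0.9930,-0.1180)
member 4 (2-3): L=2.0039, (cx,cy)=(0.6258,0.7800)
member 5 (2-4): L=2.3190, (cx,cy)=(1.0000,0.0000)
member 6 (3-4): L=1.8913, (cx,cy)=(0.5631,-0.8264)
solve A·x = −loads:
  F[0-1] = -330.2039 N (compression)
  F[0-2] = +734.5176 N (tension)
  F[1-2] = +359.3916 N (tension)
  F[1-3] = -342.1129 N (compression)
  F[2-3] = -410.0748 N (compression)
  F[2-4] = +1155.0135 N (tension)
  F[3-4] = -2051.2032 N (compression)
  Rx@0 = -558.6700 N
  Ry@0 = +279.4857 N
  Ry@4 = +1695.1043 N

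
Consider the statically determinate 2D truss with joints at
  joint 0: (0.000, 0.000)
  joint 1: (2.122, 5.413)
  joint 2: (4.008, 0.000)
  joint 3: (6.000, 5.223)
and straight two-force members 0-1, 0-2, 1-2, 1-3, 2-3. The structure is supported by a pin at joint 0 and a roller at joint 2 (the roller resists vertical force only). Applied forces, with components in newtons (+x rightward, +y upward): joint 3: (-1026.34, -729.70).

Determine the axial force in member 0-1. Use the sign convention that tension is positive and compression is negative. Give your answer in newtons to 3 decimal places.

N=4 nodes, M=5 members, R=3 reactions → 2N=8, M+R=8
member 0 (0-1): L=5.8141, (cx,cy)=(0.3650,0.9310)
member 1 (0-2): L=4.0080, (cx,cy)=(1.0000,0.0000)
member 2 (1-2): L=5.7322, (cx,cy)=(0.3290,-0.9443)
member 3 (1-3): L=3.8827, (cx,cy)=(0.9988,-0.0489)
member 4 (2-3): L=5.5900, (cx,cy)=(0.3564,0.9344)
solve A·x = −loads:
  F[0-1] = -1047.0308 N (compression)
  F[0-2] = -644.1984 N (compression)
  F[1-2] = +1070.3766 N (tension)
  F[1-3] = -735.1991 N (compression)
  F[2-3] = -819.4746 N (compression)
  Rx@0 = +1026.3400 N
  Ry@0 = +974.8032 N
  Ry@2 = -245.1032 N

-1047.031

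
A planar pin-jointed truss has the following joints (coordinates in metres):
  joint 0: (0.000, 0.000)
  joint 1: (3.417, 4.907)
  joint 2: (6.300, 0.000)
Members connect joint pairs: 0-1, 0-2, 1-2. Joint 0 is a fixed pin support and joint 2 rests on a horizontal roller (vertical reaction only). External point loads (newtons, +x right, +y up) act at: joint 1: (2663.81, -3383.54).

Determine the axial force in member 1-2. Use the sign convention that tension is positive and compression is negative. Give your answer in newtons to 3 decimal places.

N=3 nodes, M=3 members, R=3 reactions → 2N=6, M+R=6
member 0 (0-1): L=5.9795, (cx,cy)=(0.5715,0.8206)
member 1 (0-2): L=6.3000, (cx,cy)=(1.0000,0.0000)
member 2 (1-2): L=5.6913, (cx,cy)=(0.5066,-0.8622)
solve A·x = −loads:
  F[0-1] = +641.5022 N (tension)
  F[0-2] = +2297.2226 N (tension)
  F[1-2] = -4534.8840 N (compression)
  Rx@0 = -2663.8100 N
  Ry@0 = -526.4397 N
  Ry@2 = +3909.9797 N

-4534.884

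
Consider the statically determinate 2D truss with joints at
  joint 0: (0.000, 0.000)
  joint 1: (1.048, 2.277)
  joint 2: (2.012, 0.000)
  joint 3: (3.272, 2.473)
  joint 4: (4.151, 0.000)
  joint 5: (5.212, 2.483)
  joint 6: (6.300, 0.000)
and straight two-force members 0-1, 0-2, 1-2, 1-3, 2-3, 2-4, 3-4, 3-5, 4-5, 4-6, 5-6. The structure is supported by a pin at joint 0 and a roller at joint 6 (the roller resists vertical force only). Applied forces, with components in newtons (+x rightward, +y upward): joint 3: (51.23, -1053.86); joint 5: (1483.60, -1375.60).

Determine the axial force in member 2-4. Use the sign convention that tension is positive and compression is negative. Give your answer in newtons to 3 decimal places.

1719.069

N=7 nodes, M=11 members, R=3 reactions → 2N=14, M+R=14
member 0 (0-1): L=2.5066, (cx,cy)=(0.4181,0.9084)
member 1 (0-2): L=2.0120, (cx,cy)=(1.0000,0.0000)
member 2 (1-2): L=2.4727, (cx,cy)=(0.3899,-0.9209)
member 3 (1-3): L=2.2326, (cx,cy)=(0.9961,0.0878)
member 4 (2-3): L=2.7755, (cx,cy)=(0.4540,0.8910)
member 5 (2-4): L=2.1390, (cx,cy)=(1.0000,0.0000)
member 6 (3-4): L=2.6246, (cx,cy)=(0.3349,-0.9422)
member 7 (3-5): L=1.9400, (cx,cy)=(1.0000,0.0052)
member 8 (4-5): L=2.7002, (cx,cy)=(0.3929,0.9196)
member 9 (4-6): L=2.1490, (cx,cy)=(1.0000,0.0000)
member 10 (5-6): L=2.7109, (cx,cy)=(0.4013,-0.9159)
solve A·x = −loads:
  F[0-1] = -153.2902 N (compression)
  F[0-2] = +1598.9201 N (tension)
  F[1-2] = +139.8625 N (tension)
  F[1-3] = -119.0773 N (compression)
  F[2-3] = -144.5493 N (compression)
  F[2-4] = +1719.0692 N (tension)
  F[3-4] = -970.1780 N (compression)
  F[3-5] = +89.4562 N (tension)
  F[4-5] = +994.1099 N (tension)
  F[4-6] = +1003.5237 N (tension)
  F[5-6] = -2500.4250 N (compression)
  Rx@0 = -1534.8300 N
  Ry@0 = +139.2493 N
  Ry@6 = +2290.2107 N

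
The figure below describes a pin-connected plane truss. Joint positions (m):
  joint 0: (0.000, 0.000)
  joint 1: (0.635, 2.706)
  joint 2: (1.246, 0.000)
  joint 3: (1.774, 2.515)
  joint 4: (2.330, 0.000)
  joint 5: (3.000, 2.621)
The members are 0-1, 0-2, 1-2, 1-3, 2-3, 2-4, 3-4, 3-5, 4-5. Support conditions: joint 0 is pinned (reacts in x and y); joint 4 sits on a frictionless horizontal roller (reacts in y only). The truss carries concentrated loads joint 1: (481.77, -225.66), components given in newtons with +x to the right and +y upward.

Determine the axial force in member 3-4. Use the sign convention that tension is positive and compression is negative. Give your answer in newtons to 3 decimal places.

-636.009

N=6 nodes, M=9 members, R=3 reactions → 2N=12, M+R=12
member 0 (0-1): L=2.7795, (cx,cy)=(0.2285,0.9736)
member 1 (0-2): L=1.2460, (cx,cy)=(1.0000,0.0000)
member 2 (1-2): L=2.7741, (cx,cy)=(0.2202,-0.9754)
member 3 (1-3): L=1.1549, (cx,cy)=(0.9862,-0.1654)
member 4 (2-3): L=2.5698, (cx,cy)=(0.2055,0.9787)
member 5 (2-4): L=1.0840, (cx,cy)=(1.0000,0.0000)
member 6 (3-4): L=2.5757, (cx,cy)=(0.2159,-0.9764)
member 7 (3-5): L=1.2306, (cx,cy)=(0.9963,0.0861)
member 8 (4-5): L=2.7053, (cx,cy)=(0.2477,0.9688)
solve A·x = −loads:
  F[0-1] = +406.0941 N (tension)
  F[0-2] = +388.9947 N (tension)
  F[1-2] = -592.1981 N (compression)
  F[1-3] = -262.1734 N (compression)
  F[2-3] = +590.2486 N (tension)
  F[2-4] = +137.2899 N (tension)
  F[3-4] = -636.0090 N (compression)
  F[3-5] = +0.0000 N (tension)
  F[4-5] = -0.0000 N (compression)
  Rx@0 = -481.7700 N
  Ry@0 = -395.3545 N
  Ry@4 = +621.0145 N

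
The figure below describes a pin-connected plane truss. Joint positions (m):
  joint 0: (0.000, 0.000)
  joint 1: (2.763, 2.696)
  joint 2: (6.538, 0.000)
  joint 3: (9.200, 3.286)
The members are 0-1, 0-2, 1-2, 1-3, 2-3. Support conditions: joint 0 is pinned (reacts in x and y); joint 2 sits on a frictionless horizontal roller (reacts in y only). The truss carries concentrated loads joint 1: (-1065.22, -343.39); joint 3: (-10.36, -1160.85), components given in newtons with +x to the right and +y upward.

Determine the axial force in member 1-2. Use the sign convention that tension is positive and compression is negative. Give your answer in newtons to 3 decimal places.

N=4 nodes, M=5 members, R=3 reactions → 2N=8, M+R=8
member 0 (0-1): L=3.8604, (cx,cy)=(0.7157,0.6984)
member 1 (0-2): L=6.5380, (cx,cy)=(1.0000,0.0000)
member 2 (1-2): L=4.6389, (cx,cy)=(0.8138,-0.5812)
member 3 (1-3): L=6.4640, (cx,cy)=(0.9958,0.0913)
member 4 (2-3): L=4.2290, (cx,cy)=(0.6295,0.7770)
solve A·x = −loads:
  F[0-1] = -243.5382 N (compression)
  F[0-2] = -901.2720 N (compression)
  F[1-2] = -139.7602 N (compression)
  F[1-3] = +1008.8570 N (tension)
  F[2-3] = -1612.4760 N (compression)
  Rx@0 = +1075.5800 N
  Ry@0 = +170.0812 N
  Ry@2 = +1334.1588 N

-139.760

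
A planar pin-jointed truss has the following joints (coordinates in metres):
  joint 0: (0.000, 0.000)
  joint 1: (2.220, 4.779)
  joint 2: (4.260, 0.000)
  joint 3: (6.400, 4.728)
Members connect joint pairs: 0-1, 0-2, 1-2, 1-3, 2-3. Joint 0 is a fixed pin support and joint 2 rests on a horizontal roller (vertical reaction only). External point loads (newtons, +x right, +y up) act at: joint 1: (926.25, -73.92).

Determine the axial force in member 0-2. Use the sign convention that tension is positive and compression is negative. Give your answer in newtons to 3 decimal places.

N=4 nodes, M=5 members, R=3 reactions → 2N=8, M+R=8
member 0 (0-1): L=5.2695, (cx,cy)=(0.4213,0.9069)
member 1 (0-2): L=4.2600, (cx,cy)=(1.0000,0.0000)
member 2 (1-2): L=5.1962, (cx,cy)=(0.3926,-0.9197)
member 3 (1-3): L=4.1803, (cx,cy)=(0.9999,-0.0122)
member 4 (2-3): L=5.1898, (cx,cy)=(0.4124,0.9110)
solve A·x = −loads:
  F[0-1] = +1106.7059 N (tension)
  F[0-2] = +460.0000 N (tension)
  F[1-2] = -1171.6910 N (compression)
  F[1-3] = +0.0000 N (tension)
  F[2-3] = -0.0000 N (compression)
  Rx@0 = -926.2500 N
  Ry@0 = -1003.6976 N
  Ry@2 = +1077.6176 N

460.000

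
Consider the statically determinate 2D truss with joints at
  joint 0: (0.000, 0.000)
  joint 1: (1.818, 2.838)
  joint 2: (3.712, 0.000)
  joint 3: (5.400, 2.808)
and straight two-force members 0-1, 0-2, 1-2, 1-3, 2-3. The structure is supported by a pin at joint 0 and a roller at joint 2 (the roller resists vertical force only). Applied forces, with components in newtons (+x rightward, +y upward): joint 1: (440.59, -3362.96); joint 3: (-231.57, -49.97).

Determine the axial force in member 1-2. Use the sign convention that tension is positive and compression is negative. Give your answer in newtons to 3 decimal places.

N=4 nodes, M=5 members, R=3 reactions → 2N=8, M+R=8
member 0 (0-1): L=3.3704, (cx,cy)=(0.5394,0.8420)
member 1 (0-2): L=3.7120, (cx,cy)=(1.0000,0.0000)
member 2 (1-2): L=3.4120, (cx,cy)=(0.5551,-0.8318)
member 3 (1-3): L=3.5821, (cx,cy)=(1.0000,-0.0084)
member 4 (2-3): L=3.2763, (cx,cy)=(0.5152,0.8571)
solve A·x = −loads:
  F[0-1] = -1818.7938 N (compression)
  F[0-2] = +1190.0906 N (tension)
  F[1-2] = -2199.8307 N (compression)
  F[1-3] = -200.5285 N (compression)
  F[2-3] = -60.2633 N (compression)
  Rx@0 = -209.0200 N
  Ry@0 = +1531.5062 N
  Ry@2 = +1881.4238 N

-2199.831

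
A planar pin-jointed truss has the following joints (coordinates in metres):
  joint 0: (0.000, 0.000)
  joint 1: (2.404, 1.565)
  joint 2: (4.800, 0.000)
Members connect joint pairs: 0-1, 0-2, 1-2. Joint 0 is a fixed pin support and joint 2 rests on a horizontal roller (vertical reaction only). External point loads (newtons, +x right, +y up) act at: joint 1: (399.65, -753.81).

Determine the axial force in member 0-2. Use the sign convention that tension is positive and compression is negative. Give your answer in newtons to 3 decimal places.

N=3 nodes, M=3 members, R=3 reactions → 2N=6, M+R=6
member 0 (0-1): L=2.8685, (cx,cy)=(0.8381,0.5456)
member 1 (0-2): L=4.8000, (cx,cy)=(1.0000,0.0000)
member 2 (1-2): L=2.8618, (cx,cy)=(0.8372,-0.5469)
solve A·x = −loads:
  F[0-1] = -450.8521 N (compression)
  F[0-2] = +777.4916 N (tension)
  F[1-2] = -928.6498 N (compression)
  Rx@0 = -399.6500 N
  Ry@0 = +245.9743 N
  Ry@2 = +507.8357 N

777.492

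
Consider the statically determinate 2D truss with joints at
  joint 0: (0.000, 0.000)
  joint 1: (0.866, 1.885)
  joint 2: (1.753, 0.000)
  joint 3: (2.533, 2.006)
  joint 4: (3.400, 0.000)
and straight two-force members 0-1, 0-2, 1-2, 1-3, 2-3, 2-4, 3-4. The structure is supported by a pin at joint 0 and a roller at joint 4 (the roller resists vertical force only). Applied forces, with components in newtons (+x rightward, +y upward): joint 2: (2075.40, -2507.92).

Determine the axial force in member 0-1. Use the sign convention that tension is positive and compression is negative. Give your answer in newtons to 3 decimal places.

-1336.940

N=5 nodes, M=7 members, R=3 reactions → 2N=10, M+R=10
member 0 (0-1): L=2.0744, (cx,cy)=(0.4175,0.9087)
member 1 (0-2): L=1.7530, (cx,cy)=(1.0000,0.0000)
member 2 (1-2): L=2.0833, (cx,cy)=(0.4258,-0.9048)
member 3 (1-3): L=1.6714, (cx,cy)=(0.9974,0.0724)
member 4 (2-3): L=2.1523, (cx,cy)=(0.3624,0.9320)
member 5 (2-4): L=1.6470, (cx,cy)=(1.0000,0.0000)
member 6 (3-4): L=2.1853, (cx,cy)=(0.3967,-0.9179)
solve A·x = −loads:
  F[0-1] = -1336.9397 N (compression)
  F[0-2] = +2633.5294 N (tension)
  F[1-2] = +1255.0074 N (tension)
  F[1-3] = -1095.3530 N (compression)
  F[2-3] = +1472.4459 N (tension)
  F[2-4] = +558.8623 N (tension)
  F[3-4] = -1408.6575 N (compression)
  Rx@0 = -2075.4000 N
  Ry@0 = +1214.8660 N
  Ry@4 = +1293.0540 N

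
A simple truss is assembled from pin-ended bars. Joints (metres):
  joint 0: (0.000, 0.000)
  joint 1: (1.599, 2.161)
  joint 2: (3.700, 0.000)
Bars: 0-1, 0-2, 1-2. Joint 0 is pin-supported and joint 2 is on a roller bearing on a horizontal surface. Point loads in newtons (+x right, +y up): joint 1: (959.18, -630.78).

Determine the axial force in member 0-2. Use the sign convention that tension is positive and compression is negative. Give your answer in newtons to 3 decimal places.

N=3 nodes, M=3 members, R=3 reactions → 2N=6, M+R=6
member 0 (0-1): L=2.6883, (cx,cy)=(0.5948,0.8039)
member 1 (0-2): L=3.7000, (cx,cy)=(1.0000,0.0000)
member 2 (1-2): L=3.0140, (cx,cy)=(0.6971,-0.7170)
solve A·x = −loads:
  F[0-1] = +251.3255 N (tension)
  F[0-2] = +809.6892 N (tension)
  F[1-2] = -1161.5390 N (compression)
  Rx@0 = -959.1800 N
  Ry@0 = -202.0322 N
  Ry@2 = +832.8122 N

809.689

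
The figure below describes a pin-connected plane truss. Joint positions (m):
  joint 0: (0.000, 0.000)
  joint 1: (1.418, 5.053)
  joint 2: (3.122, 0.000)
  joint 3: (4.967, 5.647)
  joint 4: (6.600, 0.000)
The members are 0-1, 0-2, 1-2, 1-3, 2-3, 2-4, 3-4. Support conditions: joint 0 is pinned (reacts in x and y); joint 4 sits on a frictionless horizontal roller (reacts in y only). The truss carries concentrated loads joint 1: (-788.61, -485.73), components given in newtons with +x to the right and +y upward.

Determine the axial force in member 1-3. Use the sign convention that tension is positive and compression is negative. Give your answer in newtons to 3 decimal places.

329.904

N=5 nodes, M=7 members, R=3 reactions → 2N=10, M+R=10
member 0 (0-1): L=5.2482, (cx,cy)=(0.2702,0.9628)
member 1 (0-2): L=3.1220, (cx,cy)=(1.0000,0.0000)
member 2 (1-2): L=5.3326, (cx,cy)=(0.3195,-0.9476)
member 3 (1-3): L=3.5984, (cx,cy)=(0.9863,0.1651)
member 4 (2-3): L=5.9408, (cx,cy)=(0.3106,0.9506)
member 5 (2-4): L=3.4780, (cx,cy)=(1.0000,0.0000)
member 6 (3-4): L=5.8784, (cx,cy)=(0.2778,-0.9606)
solve A·x = −loads:
  F[0-1] = -1023.1913 N (compression)
  F[0-2] = -512.1558 N (compression)
  F[1-2] = +584.5104 N (tension)
  F[1-3] = +329.9043 N (tension)
  F[2-3] = -582.6776 N (compression)
  F[2-4] = -144.4183 N (compression)
  F[3-4] = +519.8685 N (tension)
  Rx@0 = +788.6100 N
  Ry@0 = +985.1362 N
  Ry@4 = -499.4062 N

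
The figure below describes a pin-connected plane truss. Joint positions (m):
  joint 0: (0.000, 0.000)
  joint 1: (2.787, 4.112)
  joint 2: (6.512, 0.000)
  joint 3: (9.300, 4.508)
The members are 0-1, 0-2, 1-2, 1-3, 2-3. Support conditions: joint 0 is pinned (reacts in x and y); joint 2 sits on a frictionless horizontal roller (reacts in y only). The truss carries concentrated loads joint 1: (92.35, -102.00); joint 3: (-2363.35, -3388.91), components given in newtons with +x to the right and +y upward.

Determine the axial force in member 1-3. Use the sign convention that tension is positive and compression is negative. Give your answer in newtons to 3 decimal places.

N=4 nodes, M=5 members, R=3 reactions → 2N=8, M+R=8
member 0 (0-1): L=4.9675, (cx,cy)=(0.5610,0.8278)
member 1 (0-2): L=6.5120, (cx,cy)=(1.0000,0.0000)
member 2 (1-2): L=5.5483, (cx,cy)=(0.6714,-0.7411)
member 3 (1-3): L=6.5250, (cx,cy)=(0.9982,0.0607)
member 4 (2-3): L=5.3005, (cx,cy)=(0.5260,0.8505)
solve A·x = −loads:
  F[0-1] = -223.7088 N (compression)
  F[0-2] = -2145.4885 N (compression)
  F[1-2] = +89.4390 N (tension)
  F[1-3] = -278.4214 N (compression)
  F[2-3] = -3964.7872 N (compression)
  Rx@0 = +2271.0000 N
  Ry@0 = +185.1824 N
  Ry@2 = +3305.7276 N

-278.421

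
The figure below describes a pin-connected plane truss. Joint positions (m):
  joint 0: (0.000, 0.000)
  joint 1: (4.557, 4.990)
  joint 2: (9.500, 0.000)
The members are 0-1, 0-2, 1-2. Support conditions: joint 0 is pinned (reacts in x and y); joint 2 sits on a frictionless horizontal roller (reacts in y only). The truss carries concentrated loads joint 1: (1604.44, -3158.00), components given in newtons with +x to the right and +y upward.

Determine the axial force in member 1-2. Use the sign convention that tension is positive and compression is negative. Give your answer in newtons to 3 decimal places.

N=3 nodes, M=3 members, R=3 reactions → 2N=6, M+R=6
member 0 (0-1): L=6.7577, (cx,cy)=(0.6743,0.7384)
member 1 (0-2): L=9.5000, (cx,cy)=(1.0000,0.0000)
member 2 (1-2): L=7.0238, (cx,cy)=(0.7038,-0.7104)
solve A·x = −loads:
  F[0-1] = -1083.9441 N (compression)
  F[0-2] = +2335.3901 N (tension)
  F[1-2] = -3318.4794 N (compression)
  Rx@0 = -1604.4400 N
  Ry@0 = +800.4040 N
  Ry@2 = +2357.5960 N

-3318.479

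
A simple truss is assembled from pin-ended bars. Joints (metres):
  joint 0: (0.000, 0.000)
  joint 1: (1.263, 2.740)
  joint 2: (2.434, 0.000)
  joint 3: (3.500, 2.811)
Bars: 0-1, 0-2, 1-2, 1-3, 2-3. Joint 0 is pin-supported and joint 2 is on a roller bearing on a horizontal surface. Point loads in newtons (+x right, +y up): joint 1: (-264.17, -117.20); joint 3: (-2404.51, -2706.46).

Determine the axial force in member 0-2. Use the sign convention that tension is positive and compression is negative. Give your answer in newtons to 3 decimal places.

-1771.959

N=4 nodes, M=5 members, R=3 reactions → 2N=8, M+R=8
member 0 (0-1): L=3.0171, (cx,cy)=(0.4186,0.9082)
member 1 (0-2): L=2.4340, (cx,cy)=(1.0000,0.0000)
member 2 (1-2): L=2.9797, (cx,cy)=(0.3930,-0.9195)
member 3 (1-3): L=2.2381, (cx,cy)=(0.9995,0.0317)
member 4 (2-3): L=3.0063, (cx,cy)=(0.3546,0.9350)
solve A·x = −loads:
  F[0-1] = -2142.1060 N (compression)
  F[0-2] = -1771.9586 N (compression)
  F[1-2] = +1939.9917 N (tension)
  F[1-3] = -1395.6464 N (compression)
  F[2-3] = -2847.1842 N (compression)
  Rx@0 = +2668.6800 N
  Ry@0 = +1945.3814 N
  Ry@2 = +878.2786 N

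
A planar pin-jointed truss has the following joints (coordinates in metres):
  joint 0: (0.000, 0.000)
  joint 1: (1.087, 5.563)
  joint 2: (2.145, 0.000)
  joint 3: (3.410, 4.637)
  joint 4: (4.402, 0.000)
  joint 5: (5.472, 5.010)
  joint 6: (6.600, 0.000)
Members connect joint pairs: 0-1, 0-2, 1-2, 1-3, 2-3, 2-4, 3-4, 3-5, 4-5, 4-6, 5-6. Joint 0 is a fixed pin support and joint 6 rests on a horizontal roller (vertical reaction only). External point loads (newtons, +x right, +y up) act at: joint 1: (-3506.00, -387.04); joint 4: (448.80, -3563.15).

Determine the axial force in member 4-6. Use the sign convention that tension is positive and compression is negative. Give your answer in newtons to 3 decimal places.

N=7 nodes, M=11 members, R=3 reactions → 2N=14, M+R=14
member 0 (0-1): L=5.6682, (cx,cy)=(0.1918,0.9814)
member 1 (0-2): L=2.1450, (cx,cy)=(1.0000,0.0000)
member 2 (1-2): L=5.6627, (cx,cy)=(0.1868,-0.9824)
member 3 (1-3): L=2.5008, (cx,cy)=(0.9289,-0.3703)
member 4 (2-3): L=4.8065, (cx,cy)=(0.2632,0.9647)
member 5 (2-4): L=2.2570, (cx,cy)=(1.0000,0.0000)
member 6 (3-4): L=4.7419, (cx,cy)=(0.2092,-0.9779)
member 7 (3-5): L=2.0955, (cx,cy)=(0.9840,0.1780)
member 8 (4-5): L=5.1230, (cx,cy)=(0.2089,0.9779)
member 9 (4-6): L=2.1980, (cx,cy)=(1.0000,0.0000)
member 10 (5-6): L=5.1354, (cx,cy)=(0.2197,-0.9756)
solve A·x = −loads:
  F[0-1] = -4549.5063 N (compression)
  F[0-2] = -2184.7344 N (compression)
  F[1-2] = +3335.3817 N (tension)
  F[1-3] = +2164.2017 N (tension)
  F[2-3] = -3396.3903 N (compression)
  F[2-4] = -667.6758 N (compression)
  F[3-4] = +4213.7656 N (tension)
  F[3-5] = +238.7785 N (tension)
  F[4-5] = -569.9493 N (compression)
  F[4-6] = -115.9241 N (compression)
  F[5-6] = +527.7645 N (tension)
  Rx@0 = +3057.2000 N
  Ry@0 = +4465.0656 N
  Ry@6 = -514.8756 N

-115.924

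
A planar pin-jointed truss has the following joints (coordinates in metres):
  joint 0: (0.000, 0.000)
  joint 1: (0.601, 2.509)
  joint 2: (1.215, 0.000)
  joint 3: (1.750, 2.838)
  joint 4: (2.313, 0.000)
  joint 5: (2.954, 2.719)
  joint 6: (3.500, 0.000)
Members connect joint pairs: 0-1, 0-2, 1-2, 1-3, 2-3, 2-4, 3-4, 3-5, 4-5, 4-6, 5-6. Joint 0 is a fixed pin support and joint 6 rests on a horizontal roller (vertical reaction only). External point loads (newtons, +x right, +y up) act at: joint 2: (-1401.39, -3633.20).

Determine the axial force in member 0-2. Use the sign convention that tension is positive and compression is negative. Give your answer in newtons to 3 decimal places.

N=7 nodes, M=11 members, R=3 reactions → 2N=14, M+R=14
member 0 (0-1): L=2.5800, (cx,cy)=(0.2329,0.9725)
member 1 (0-2): L=1.2150, (cx,cy)=(1.0000,0.0000)
member 2 (1-2): L=2.5830, (cx,cy)=(0.2377,-0.9713)
member 3 (1-3): L=1.1952, (cx,cy)=(0.9614,0.2753)
member 4 (2-3): L=2.8880, (cx,cy)=(0.1853,0.9827)
member 5 (2-4): L=1.0980, (cx,cy)=(1.0000,0.0000)
member 6 (3-4): L=2.8933, (cx,cy)=(0.1946,-0.9809)
member 7 (3-5): L=1.2099, (cx,cy)=(0.9952,-0.0984)
member 8 (4-5): L=2.7935, (cx,cy)=(0.2295,0.9733)
member 9 (4-6): L=1.1870, (cx,cy)=(1.0000,0.0000)
member 10 (5-6): L=2.7733, (cx,cy)=(0.1969,-0.9804)
solve A·x = −loads:
  F[0-1] = -2439.0610 N (compression)
  F[0-2] = -833.2161 N (compression)
  F[1-2] = +2125.5245 N (tension)
  F[1-3] = -1116.5583 N (compression)
  F[2-3] = +1596.2269 N (tension)
  F[2-4] = +777.7199 N (tension)
  F[3-4] = -1231.6002 N (compression)
  F[3-5] = -540.6880 N (compression)
  F[4-5] = +1241.1749 N (tension)
  F[4-6] = +253.2684 N (tension)
  F[5-6] = -1286.4174 N (compression)
  Rx@0 = +1401.3900 N
  Ry@0 = +2371.9606 N
  Ry@6 = +1261.2394 N

-833.216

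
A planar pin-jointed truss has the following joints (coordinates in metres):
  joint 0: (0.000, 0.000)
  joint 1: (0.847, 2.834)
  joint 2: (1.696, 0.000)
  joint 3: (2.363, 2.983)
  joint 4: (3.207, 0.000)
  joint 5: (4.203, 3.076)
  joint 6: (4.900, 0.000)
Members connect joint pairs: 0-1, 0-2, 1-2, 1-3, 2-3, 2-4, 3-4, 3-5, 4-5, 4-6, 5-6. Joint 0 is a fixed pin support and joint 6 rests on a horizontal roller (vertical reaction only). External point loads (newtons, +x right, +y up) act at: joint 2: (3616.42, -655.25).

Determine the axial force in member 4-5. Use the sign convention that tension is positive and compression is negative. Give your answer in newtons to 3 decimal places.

245.132

N=7 nodes, M=11 members, R=3 reactions → 2N=14, M+R=14
member 0 (0-1): L=2.9579, (cx,cy)=(0.2864,0.9581)
member 1 (0-2): L=1.6960, (cx,cy)=(1.0000,0.0000)
member 2 (1-2): L=2.9584, (cx,cy)=(0.2870,-0.9579)
member 3 (1-3): L=1.5233, (cx,cy)=(0.9952,0.0978)
member 4 (2-3): L=3.0567, (cx,cy)=(0.2182,0.9759)
member 5 (2-4): L=1.5110, (cx,cy)=(1.0000,0.0000)
member 6 (3-4): L=3.1001, (cx,cy)=(0.2722,-0.9622)
member 7 (3-5): L=1.8423, (cx,cy)=(0.9987,0.0505)
member 8 (4-5): L=3.2332, (cx,cy)=(0.3081,0.9514)
member 9 (4-6): L=1.6930, (cx,cy)=(1.0000,0.0000)
member 10 (5-6): L=3.1540, (cx,cy)=(0.2210,-0.9753)
solve A·x = −loads:
  F[0-1] = -447.1796 N (compression)
  F[0-2] = +3744.4722 N (tension)
  F[1-2] = +421.7112 N (tension)
  F[1-3] = -250.2732 N (compression)
  F[2-3] = +257.4818 N (tension)
  F[2-4] = +192.8875 N (tension)
  F[3-4] = -242.3658 N (compression)
  F[3-5] = -127.0656 N (compression)
  F[4-5] = +245.1317 N (tension)
  F[4-6] = +51.3905 N (tension)
  F[5-6] = -232.5462 N (compression)
  Rx@0 = -3616.4200 N
  Ry@0 = +428.4533 N
  Ry@6 = +226.7967 N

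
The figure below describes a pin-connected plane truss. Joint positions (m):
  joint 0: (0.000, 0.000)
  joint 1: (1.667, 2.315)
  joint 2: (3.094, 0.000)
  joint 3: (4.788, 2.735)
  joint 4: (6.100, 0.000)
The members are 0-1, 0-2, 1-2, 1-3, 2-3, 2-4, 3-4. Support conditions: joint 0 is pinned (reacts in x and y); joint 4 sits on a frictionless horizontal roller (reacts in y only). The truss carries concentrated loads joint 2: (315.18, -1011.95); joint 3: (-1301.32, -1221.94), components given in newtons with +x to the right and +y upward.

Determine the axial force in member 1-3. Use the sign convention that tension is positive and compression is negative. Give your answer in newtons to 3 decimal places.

N=5 nodes, M=7 members, R=3 reactions → 2N=10, M+R=10
member 0 (0-1): L=2.8527, (cx,cy)=(0.5844,0.8115)
member 1 (0-2): L=3.0940, (cx,cy)=(1.0000,0.0000)
member 2 (1-2): L=2.7195, (cx,cy)=(0.5247,-0.8513)
member 3 (1-3): L=3.1491, (cx,cy)=(0.9911,0.1334)
member 4 (2-3): L=3.2171, (cx,cy)=(0.5266,0.8501)
member 5 (2-4): L=3.0060, (cx,cy)=(1.0000,0.0000)
member 6 (3-4): L=3.0334, (cx,cy)=(0.4325,-0.9016)
solve A·x = −loads:
  F[0-1] = -1657.3652 N (compression)
  F[0-2] = -17.6572 N (compression)
  F[1-2] = +1317.5479 N (tension)
  F[1-3] = -1674.8063 N (compression)
  F[2-3] = -128.9608 N (compression)
  F[2-4] = +426.4294 N (tension)
  F[3-4] = -985.9259 N (compression)
  Rx@0 = +986.1400 N
  Ry@0 = +1344.9536 N
  Ry@4 = +888.9364 N

-1674.806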